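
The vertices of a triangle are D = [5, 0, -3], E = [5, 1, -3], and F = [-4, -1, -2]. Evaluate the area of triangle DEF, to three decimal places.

4.528

DE = (0, 1, 0),  DF = (-9, -1, 1)
i: 1·1 - 0·(-1) = 1 - 0 = 1
j: 0·(-9) - 0·1 = 0 - 0 = 0
k: 0·(-1) - 1·(-9) = 0 - (-9) = 9
DE × DF = (1, 0, 9)
|DE × DF| = √82 ≈ 9.0554
area = ½ · 9.0554 ≈ 4.528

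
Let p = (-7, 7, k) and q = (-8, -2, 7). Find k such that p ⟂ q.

p · q = (-7)·(-8) + 7·(-2) + k·7 = 42 + 7k
Set equal to 0: 7k = -42, so k = -6.

-6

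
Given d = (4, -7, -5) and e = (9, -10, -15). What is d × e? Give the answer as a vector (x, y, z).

(55, 15, 23)

i: (-7)·(-15) - (-5)·(-10) = 105 - 50 = 55
j: (-5)·9 - 4·(-15) = -45 - (-60) = 15
k: 4·(-10) - (-7)·9 = -40 - (-63) = 23
d × e = (55, 15, 23)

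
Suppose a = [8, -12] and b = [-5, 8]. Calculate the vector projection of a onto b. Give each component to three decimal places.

a · b = 8·(-5) + (-12)·8 = -40 - 96 = -136
|b|² = 25 + 64 = 89
proj_b a = (-136/89) · (-5, 8) ≈ (7.640, -12.225)

(7.640, -12.225)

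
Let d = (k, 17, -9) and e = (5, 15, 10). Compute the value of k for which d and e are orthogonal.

-33

d · e = k·5 + 17·15 + (-9)·10 = 165 + 5k
Set equal to 0: 5k = -165, so k = -33.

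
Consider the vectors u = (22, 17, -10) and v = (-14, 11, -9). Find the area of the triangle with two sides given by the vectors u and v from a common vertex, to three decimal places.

294.318

i: 17·(-9) - (-10)·11 = -153 - (-110) = -43
j: (-10)·(-14) - 22·(-9) = 140 - (-198) = 338
k: 22·11 - 17·(-14) = 242 - (-238) = 480
u × v = (-43, 338, 480)
|u × v| = √((-43)² + 338² + 480²) = √346493 ≈ 588.6366
area = ½ · 588.6366 ≈ 294.318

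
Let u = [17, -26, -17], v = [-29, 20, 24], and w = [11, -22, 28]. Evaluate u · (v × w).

-16586

v × w:
i: 20·28 - 24·(-22) = 560 - (-528) = 1088
j: 24·11 - (-29)·28 = 264 - (-812) = 1076
k: (-29)·(-22) - 20·11 = 638 - 220 = 418
v × w = (1088, 1076, 418)
u · (v × w) = 17·1088 + (-26)·1076 + (-17)·418 = 18496 - 27976 - 7106 = -16586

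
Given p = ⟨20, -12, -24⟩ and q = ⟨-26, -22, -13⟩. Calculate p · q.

56

p · q = 20·(-26) + (-12)·(-22) + (-24)·(-13) = -520 + 264 + 312 = 56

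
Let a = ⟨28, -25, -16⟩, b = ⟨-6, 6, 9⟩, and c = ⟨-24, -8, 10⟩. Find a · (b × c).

b × c:
i: 6·10 - 9·(-8) = 60 - (-72) = 132
j: 9·(-24) - (-6)·10 = -216 - (-60) = -156
k: (-6)·(-8) - 6·(-24) = 48 - (-144) = 192
b × c = (132, -156, 192)
a · (b × c) = 28·132 + (-25)·(-156) + (-16)·192 = 3696 + 3900 - 3072 = 4524

4524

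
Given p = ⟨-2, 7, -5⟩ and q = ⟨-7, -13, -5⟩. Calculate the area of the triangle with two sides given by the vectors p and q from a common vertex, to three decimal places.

63.738

i: 7·(-5) - (-5)·(-13) = -35 - 65 = -100
j: (-5)·(-7) - (-2)·(-5) = 35 - 10 = 25
k: (-2)·(-13) - 7·(-7) = 26 - (-49) = 75
p × q = (-100, 25, 75)
|p × q| = √((-100)² + 25² + 75²) = √16250 ≈ 127.4755
area = ½ · 127.4755 ≈ 63.738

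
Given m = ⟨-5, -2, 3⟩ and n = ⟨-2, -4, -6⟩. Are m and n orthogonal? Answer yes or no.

yes

m · n = (-5)·(-2) + (-2)·(-4) + 3·(-6) = 10 + 8 - 18 = 0
Zero, so the vectors are orthogonal.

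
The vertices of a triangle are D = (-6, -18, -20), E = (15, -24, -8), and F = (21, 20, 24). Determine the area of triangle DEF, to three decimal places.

DE = (21, -6, 12),  DF = (27, 38, 44)
i: (-6)·44 - 12·38 = -264 - 456 = -720
j: 12·27 - 21·44 = 324 - 924 = -600
k: 21·38 - (-6)·27 = 798 - (-162) = 960
DE × DF = (-720, -600, 960)
|DE × DF| = √1800000 ≈ 1341.6408
area = ½ · 1341.6408 ≈ 670.820

670.820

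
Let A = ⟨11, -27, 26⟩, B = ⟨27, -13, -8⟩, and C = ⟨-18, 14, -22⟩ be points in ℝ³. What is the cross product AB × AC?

AB = (16, 14, -34)
AC = (-29, 41, -48)
i: 14·(-48) - (-34)·41 = -672 - (-1394) = 722
j: (-34)·(-29) - 16·(-48) = 986 - (-768) = 1754
k: 16·41 - 14·(-29) = 656 - (-406) = 1062
AB × AC = (722, 1754, 1062)

(722, 1754, 1062)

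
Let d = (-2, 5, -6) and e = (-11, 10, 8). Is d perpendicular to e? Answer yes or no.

no

d · e = (-2)·(-11) + 5·10 + (-6)·8 = 22 + 50 - 48 = 24
Nonzero, so the vectors are not orthogonal.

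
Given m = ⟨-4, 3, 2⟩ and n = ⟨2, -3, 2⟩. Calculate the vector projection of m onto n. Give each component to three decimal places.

(-1.529, 2.294, -1.529)

m · n = (-4)·2 + 3·(-3) + 2·2 = -8 - 9 + 4 = -13
|n|² = 4 + 9 + 4 = 17
proj_n m = (-13/17) · (2, -3, 2) ≈ (-1.529, 2.294, -1.529)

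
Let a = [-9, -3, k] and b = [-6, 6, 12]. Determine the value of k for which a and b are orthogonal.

-3

a · b = (-9)·(-6) + (-3)·6 + k·12 = 36 + 12k
Set equal to 0: 12k = -36, so k = -3.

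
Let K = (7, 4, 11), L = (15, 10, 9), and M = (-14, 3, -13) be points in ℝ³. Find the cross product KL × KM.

KL = (8, 6, -2)
KM = (-21, -1, -24)
i: 6·(-24) - (-2)·(-1) = -144 - 2 = -146
j: (-2)·(-21) - 8·(-24) = 42 - (-192) = 234
k: 8·(-1) - 6·(-21) = -8 - (-126) = 118
KL × KM = (-146, 234, 118)

(-146, 234, 118)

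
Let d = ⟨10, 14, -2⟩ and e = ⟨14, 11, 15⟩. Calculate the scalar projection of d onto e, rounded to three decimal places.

d · e = 10·14 + 14·11 + (-2)·15 = 140 + 154 - 30 = 264
|e| = √(196 + 121 + 225) = √542 ≈ 23.2809
comp_e d = 264 / √542 ≈ 11.340

11.340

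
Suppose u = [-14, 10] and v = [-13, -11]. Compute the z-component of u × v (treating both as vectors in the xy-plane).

(-14)·(-11) - 10·(-13) = 154 - (-130) = 284

284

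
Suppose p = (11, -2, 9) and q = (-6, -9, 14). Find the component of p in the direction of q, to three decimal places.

p · q = 11·(-6) + (-2)·(-9) + 9·14 = -66 + 18 + 126 = 78
|q| = √(36 + 81 + 196) = √313 ≈ 17.6918
comp_q p = 78 / √313 ≈ 4.409

4.409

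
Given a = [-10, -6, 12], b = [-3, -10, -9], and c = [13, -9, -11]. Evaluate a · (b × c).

2494

b × c:
i: (-10)·(-11) - (-9)·(-9) = 110 - 81 = 29
j: (-9)·13 - (-3)·(-11) = -117 - 33 = -150
k: (-3)·(-9) - (-10)·13 = 27 - (-130) = 157
b × c = (29, -150, 157)
a · (b × c) = (-10)·29 + (-6)·(-150) + 12·157 = -290 + 900 + 1884 = 2494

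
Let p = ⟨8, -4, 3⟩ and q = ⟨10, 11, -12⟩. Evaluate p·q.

0

p · q = 8·10 + (-4)·11 + 3·(-12) = 80 - 44 - 36 = 0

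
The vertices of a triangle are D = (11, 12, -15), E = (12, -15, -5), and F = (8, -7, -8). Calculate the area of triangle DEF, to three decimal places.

DE = (1, -27, 10),  DF = (-3, -19, 7)
i: (-27)·7 - 10·(-19) = -189 - (-190) = 1
j: 10·(-3) - 1·7 = -30 - 7 = -37
k: 1·(-19) - (-27)·(-3) = -19 - 81 = -100
DE × DF = (1, -37, -100)
|DE × DF| = √11370 ≈ 106.6302
area = ½ · 106.6302 ≈ 53.315

53.315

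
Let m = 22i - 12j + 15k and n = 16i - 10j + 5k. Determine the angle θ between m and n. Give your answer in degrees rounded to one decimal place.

16.4

m · n = 22·16 + (-12)·(-10) + 15·5 = 352 + 120 + 75 = 547
|m|² = 484 + 144 + 225 = 853,  |m| = √853 ≈ 29.206164
|n|² = 256 + 100 + 25 = 381,  |n| = √381 ≈ 19.519221
cos θ = 547 / (29.206164 · 19.519221) ≈ 0.95951
θ = arccos(0.95951) ≈ 16.4°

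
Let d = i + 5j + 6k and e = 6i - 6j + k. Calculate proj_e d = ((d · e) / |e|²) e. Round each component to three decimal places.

(-1.479, 1.479, -0.247)

d · e = 1·6 + 5·(-6) + 6·1 = 6 - 30 + 6 = -18
|e|² = 36 + 36 + 1 = 73
proj_e d = (-18/73) · (6, -6, 1) ≈ (-1.479, 1.479, -0.247)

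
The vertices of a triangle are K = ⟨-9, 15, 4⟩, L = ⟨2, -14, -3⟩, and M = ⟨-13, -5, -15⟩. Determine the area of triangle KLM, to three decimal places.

KL = (11, -29, -7),  KM = (-4, -20, -19)
i: (-29)·(-19) - (-7)·(-20) = 551 - 140 = 411
j: (-7)·(-4) - 11·(-19) = 28 - (-209) = 237
k: 11·(-20) - (-29)·(-4) = -220 - 116 = -336
KL × KM = (411, 237, -336)
|KL × KM| = √337986 ≈ 581.3656
area = ½ · 581.3656 ≈ 290.683

290.683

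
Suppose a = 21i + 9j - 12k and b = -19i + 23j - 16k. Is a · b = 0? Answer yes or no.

a · b = 21·(-19) + 9·23 + (-12)·(-16) = -399 + 207 + 192 = 0
Zero, so the vectors are orthogonal.

yes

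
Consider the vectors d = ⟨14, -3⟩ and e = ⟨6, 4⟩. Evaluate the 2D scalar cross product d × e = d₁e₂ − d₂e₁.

14·4 - (-3)·6 = 56 - (-18) = 74

74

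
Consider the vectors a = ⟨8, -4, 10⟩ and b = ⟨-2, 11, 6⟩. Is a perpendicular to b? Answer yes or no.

yes

a · b = 8·(-2) + (-4)·11 + 10·6 = -16 - 44 + 60 = 0
Zero, so the vectors are orthogonal.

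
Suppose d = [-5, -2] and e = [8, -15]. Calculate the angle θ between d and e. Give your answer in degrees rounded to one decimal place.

d · e = (-5)·8 + (-2)·(-15) = -40 + 30 = -10
|d|² = 25 + 4 = 29,  |d| = √29 ≈ 5.385165
|e|² = 64 + 225 = 289,  |e| = √289 ≈ 17.000000
cos θ = -10 / (5.385165 · 17.000000) ≈ -0.10923
θ = arccos(-0.10923) ≈ 96.3°

96.3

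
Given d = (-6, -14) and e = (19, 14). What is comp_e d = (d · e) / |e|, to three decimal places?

d · e = (-6)·19 + (-14)·14 = -114 - 196 = -310
|e| = √(361 + 196) = √557 ≈ 23.6008
comp_e d = -310 / √557 ≈ -13.135

-13.135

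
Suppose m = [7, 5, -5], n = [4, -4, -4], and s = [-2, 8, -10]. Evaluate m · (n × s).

n × s:
i: (-4)·(-10) - (-4)·8 = 40 - (-32) = 72
j: (-4)·(-2) - 4·(-10) = 8 - (-40) = 48
k: 4·8 - (-4)·(-2) = 32 - 8 = 24
n × s = (72, 48, 24)
m · (n × s) = 7·72 + 5·48 + (-5)·24 = 504 + 240 - 120 = 624

624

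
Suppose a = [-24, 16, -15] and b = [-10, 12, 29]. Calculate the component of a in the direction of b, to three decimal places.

a · b = (-24)·(-10) + 16·12 + (-15)·29 = 240 + 192 - 435 = -3
|b| = √(100 + 144 + 841) = √1085 ≈ 32.9393
comp_b a = -3 / √1085 ≈ -0.091

-0.091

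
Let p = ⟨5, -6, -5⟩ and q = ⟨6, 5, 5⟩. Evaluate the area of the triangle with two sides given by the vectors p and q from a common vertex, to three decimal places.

i: (-6)·5 - (-5)·5 = -30 - (-25) = -5
j: (-5)·6 - 5·5 = -30 - 25 = -55
k: 5·5 - (-6)·6 = 25 - (-36) = 61
p × q = (-5, -55, 61)
|p × q| = √((-5)² + (-55)² + 61²) = √6771 ≈ 82.2861
area = ½ · 82.2861 ≈ 41.143

41.143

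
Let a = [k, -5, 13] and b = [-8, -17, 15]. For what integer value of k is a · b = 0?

35

a · b = k·(-8) + (-5)·(-17) + 13·15 = 280 - 8k
Set equal to 0: -8k = -280, so k = 35.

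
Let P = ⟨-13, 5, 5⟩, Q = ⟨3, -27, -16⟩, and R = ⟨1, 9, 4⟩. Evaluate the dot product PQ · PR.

PQ = Q − P = (16, -32, -21)
PR = R − P = (14, 4, -1)
PQ · PR = 16·14 + (-32)·4 + (-21)·(-1) = 224 - 128 + 21 = 117

117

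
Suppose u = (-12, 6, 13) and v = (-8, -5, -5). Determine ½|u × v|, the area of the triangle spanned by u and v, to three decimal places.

99.731

i: 6·(-5) - 13·(-5) = -30 - (-65) = 35
j: 13·(-8) - (-12)·(-5) = -104 - 60 = -164
k: (-12)·(-5) - 6·(-8) = 60 - (-48) = 108
u × v = (35, -164, 108)
|u × v| = √(35² + (-164)² + 108²) = √39785 ≈ 199.4618
area = ½ · 199.4618 ≈ 99.731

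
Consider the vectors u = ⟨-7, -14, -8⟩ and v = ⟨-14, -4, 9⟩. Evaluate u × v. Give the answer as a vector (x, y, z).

i: (-14)·9 - (-8)·(-4) = -126 - 32 = -158
j: (-8)·(-14) - (-7)·9 = 112 - (-63) = 175
k: (-7)·(-4) - (-14)·(-14) = 28 - 196 = -168
u × v = (-158, 175, -168)

(-158, 175, -168)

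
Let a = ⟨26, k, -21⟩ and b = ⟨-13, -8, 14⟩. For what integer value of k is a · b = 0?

-79

a · b = 26·(-13) + k·(-8) + (-21)·14 = -632 - 8k
Set equal to 0: -8k = 632, so k = -79.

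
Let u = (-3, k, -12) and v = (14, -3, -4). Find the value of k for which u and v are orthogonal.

2

u · v = (-3)·14 + k·(-3) + (-12)·(-4) = 6 - 3k
Set equal to 0: -3k = -6, so k = 2.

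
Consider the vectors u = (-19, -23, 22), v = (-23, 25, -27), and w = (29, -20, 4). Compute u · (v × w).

18423

v × w:
i: 25·4 - (-27)·(-20) = 100 - 540 = -440
j: (-27)·29 - (-23)·4 = -783 - (-92) = -691
k: (-23)·(-20) - 25·29 = 460 - 725 = -265
v × w = (-440, -691, -265)
u · (v × w) = (-19)·(-440) + (-23)·(-691) + 22·(-265) = 8360 + 15893 - 5830 = 18423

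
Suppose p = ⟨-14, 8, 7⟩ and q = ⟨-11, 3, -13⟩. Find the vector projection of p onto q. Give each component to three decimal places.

(-3.201, 0.873, -3.783)

p · q = (-14)·(-11) + 8·3 + 7·(-13) = 154 + 24 - 91 = 87
|q|² = 121 + 9 + 169 = 299
proj_q p = (87/299) · (-11, 3, -13) ≈ (-3.201, 0.873, -3.783)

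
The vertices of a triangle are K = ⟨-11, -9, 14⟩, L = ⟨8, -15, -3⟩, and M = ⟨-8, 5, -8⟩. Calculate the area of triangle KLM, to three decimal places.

KL = (19, -6, -17),  KM = (3, 14, -22)
i: (-6)·(-22) - (-17)·14 = 132 - (-238) = 370
j: (-17)·3 - 19·(-22) = -51 - (-418) = 367
k: 19·14 - (-6)·3 = 266 - (-18) = 284
KL × KM = (370, 367, 284)
|KL × KM| = √352245 ≈ 593.5023
area = ½ · 593.5023 ≈ 296.751

296.751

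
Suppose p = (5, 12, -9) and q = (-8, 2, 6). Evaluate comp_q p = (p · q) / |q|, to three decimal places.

p · q = 5·(-8) + 12·2 + (-9)·6 = -40 + 24 - 54 = -70
|q| = √(64 + 4 + 36) = √104 ≈ 10.1980
comp_q p = -70 / √104 ≈ -6.864

-6.864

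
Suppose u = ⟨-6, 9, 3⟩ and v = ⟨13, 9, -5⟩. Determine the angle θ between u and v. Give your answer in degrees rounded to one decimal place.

93.7

u · v = (-6)·13 + 9·9 + 3·(-5) = -78 + 81 - 15 = -12
|u|² = 36 + 81 + 9 = 126,  |u| = √126 ≈ 11.224972
|v|² = 169 + 81 + 25 = 275,  |v| = √275 ≈ 16.583124
cos θ = -12 / (11.224972 · 16.583124) ≈ -0.06447
θ = arccos(-0.06447) ≈ 93.7°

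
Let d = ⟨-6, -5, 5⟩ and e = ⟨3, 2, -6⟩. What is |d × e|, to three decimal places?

i: (-5)·(-6) - 5·2 = 30 - 10 = 20
j: 5·3 - (-6)·(-6) = 15 - 36 = -21
k: (-6)·2 - (-5)·3 = -12 - (-15) = 3
d × e = (20, -21, 3)
|d × e| = √(20² + (-21)² + 3²) = √850 ≈ 29.1548

29.155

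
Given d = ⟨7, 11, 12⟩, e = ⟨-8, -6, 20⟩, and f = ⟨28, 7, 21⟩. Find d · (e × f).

7490

e × f:
i: (-6)·21 - 20·7 = -126 - 140 = -266
j: 20·28 - (-8)·21 = 560 - (-168) = 728
k: (-8)·7 - (-6)·28 = -56 - (-168) = 112
e × f = (-266, 728, 112)
d · (e × f) = 7·(-266) + 11·728 + 12·112 = -1862 + 8008 + 1344 = 7490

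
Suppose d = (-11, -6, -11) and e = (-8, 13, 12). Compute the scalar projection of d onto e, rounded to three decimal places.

-6.283

d · e = (-11)·(-8) + (-6)·13 + (-11)·12 = 88 - 78 - 132 = -122
|e| = √(64 + 169 + 144) = √377 ≈ 19.4165
comp_e d = -122 / √377 ≈ -6.283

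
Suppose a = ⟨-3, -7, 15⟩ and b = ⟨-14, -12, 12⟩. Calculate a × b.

i: (-7)·12 - 15·(-12) = -84 - (-180) = 96
j: 15·(-14) - (-3)·12 = -210 - (-36) = -174
k: (-3)·(-12) - (-7)·(-14) = 36 - 98 = -62
a × b = (96, -174, -62)

(96, -174, -62)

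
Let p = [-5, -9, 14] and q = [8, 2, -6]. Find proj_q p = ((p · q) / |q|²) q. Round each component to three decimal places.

p · q = (-5)·8 + (-9)·2 + 14·(-6) = -40 - 18 - 84 = -142
|q|² = 64 + 4 + 36 = 104
proj_q p = (-142/104) · (8, 2, -6) ≈ (-10.923, -2.731, 8.192)

(-10.923, -2.731, 8.192)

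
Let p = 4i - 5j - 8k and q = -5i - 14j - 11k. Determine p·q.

p · q = 4·(-5) + (-5)·(-14) + (-8)·(-11) = -20 + 70 + 88 = 138

138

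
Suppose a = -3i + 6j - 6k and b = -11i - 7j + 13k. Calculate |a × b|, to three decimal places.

141.032

i: 6·13 - (-6)·(-7) = 78 - 42 = 36
j: (-6)·(-11) - (-3)·13 = 66 - (-39) = 105
k: (-3)·(-7) - 6·(-11) = 21 - (-66) = 87
a × b = (36, 105, 87)
|a × b| = √(36² + 105² + 87²) = √19890 ≈ 141.0319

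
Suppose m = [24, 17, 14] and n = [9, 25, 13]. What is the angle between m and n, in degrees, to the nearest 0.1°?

m · n = 24·9 + 17·25 + 14·13 = 216 + 425 + 182 = 823
|m|² = 576 + 289 + 196 = 1061,  |m| = √1061 ≈ 32.572995
|n|² = 81 + 625 + 169 = 875,  |n| = √875 ≈ 29.580399
cos θ = 823 / (32.572995 · 29.580399) ≈ 0.85416
θ = arccos(0.85416) ≈ 31.3°

31.3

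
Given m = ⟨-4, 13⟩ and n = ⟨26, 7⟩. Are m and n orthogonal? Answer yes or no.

m · n = (-4)·26 + 13·7 = -104 + 91 = -13
Nonzero, so the vectors are not orthogonal.

no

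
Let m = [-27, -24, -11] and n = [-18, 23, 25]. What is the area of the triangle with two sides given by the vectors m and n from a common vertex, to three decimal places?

i: (-24)·25 - (-11)·23 = -600 - (-253) = -347
j: (-11)·(-18) - (-27)·25 = 198 - (-675) = 873
k: (-27)·23 - (-24)·(-18) = -621 - 432 = -1053
m × n = (-347, 873, -1053)
|m × n| = √((-347)² + 873² + (-1053)²) = √1991347 ≈ 1411.1509
area = ½ · 1411.1509 ≈ 705.575

705.575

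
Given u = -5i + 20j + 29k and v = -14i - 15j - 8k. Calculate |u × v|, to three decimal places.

632.903

i: 20·(-8) - 29·(-15) = -160 - (-435) = 275
j: 29·(-14) - (-5)·(-8) = -406 - 40 = -446
k: (-5)·(-15) - 20·(-14) = 75 - (-280) = 355
u × v = (275, -446, 355)
|u × v| = √(275² + (-446)² + 355²) = √400566 ≈ 632.9028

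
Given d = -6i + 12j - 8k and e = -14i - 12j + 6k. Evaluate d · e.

d · e = (-6)·(-14) + 12·(-12) + (-8)·6 = 84 - 144 - 48 = -108

-108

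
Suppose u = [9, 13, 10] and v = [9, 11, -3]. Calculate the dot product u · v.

194

u · v = 9·9 + 13·11 + 10·(-3) = 81 + 143 - 30 = 194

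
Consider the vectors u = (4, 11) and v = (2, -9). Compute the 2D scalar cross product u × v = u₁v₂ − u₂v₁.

-58

4·(-9) - 11·2 = -36 - 22 = -58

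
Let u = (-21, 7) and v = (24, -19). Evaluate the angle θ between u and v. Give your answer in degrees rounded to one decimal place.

u · v = (-21)·24 + 7·(-19) = -504 - 133 = -637
|u|² = 441 + 49 = 490,  |u| = √490 ≈ 22.135944
|v|² = 576 + 361 = 937,  |v| = √937 ≈ 30.610456
cos θ = -637 / (22.135944 · 30.610456) ≈ -0.94009
θ = arccos(-0.94009) ≈ 160.1°

160.1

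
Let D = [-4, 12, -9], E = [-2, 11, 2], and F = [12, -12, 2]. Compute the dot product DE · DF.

177

DE = E − D = (2, -1, 11)
DF = F − D = (16, -24, 11)
DE · DF = 2·16 + (-1)·(-24) + 11·11 = 32 + 24 + 121 = 177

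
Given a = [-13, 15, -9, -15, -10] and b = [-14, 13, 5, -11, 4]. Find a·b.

a · b = (-13)·(-14) + 15·13 + (-9)·5 + (-15)·(-11) + (-10)·4 = 182 + 195 - 45 + 165 - 40 = 457

457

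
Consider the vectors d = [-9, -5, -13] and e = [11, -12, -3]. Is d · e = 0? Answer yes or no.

d · e = (-9)·11 + (-5)·(-12) + (-13)·(-3) = -99 + 60 + 39 = 0
Zero, so the vectors are orthogonal.

yes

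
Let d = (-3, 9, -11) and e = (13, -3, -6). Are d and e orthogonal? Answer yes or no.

d · e = (-3)·13 + 9·(-3) + (-11)·(-6) = -39 - 27 + 66 = 0
Zero, so the vectors are orthogonal.

yes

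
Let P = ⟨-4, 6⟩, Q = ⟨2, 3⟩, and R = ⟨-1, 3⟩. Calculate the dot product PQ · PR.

PQ = Q − P = (6, -3)
PR = R − P = (3, -3)
PQ · PR = 6·3 + (-3)·(-3) = 18 + 9 = 27

27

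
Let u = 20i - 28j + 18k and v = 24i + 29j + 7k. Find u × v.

(-718, 292, 1252)

i: (-28)·7 - 18·29 = -196 - 522 = -718
j: 18·24 - 20·7 = 432 - 140 = 292
k: 20·29 - (-28)·24 = 580 - (-672) = 1252
u × v = (-718, 292, 1252)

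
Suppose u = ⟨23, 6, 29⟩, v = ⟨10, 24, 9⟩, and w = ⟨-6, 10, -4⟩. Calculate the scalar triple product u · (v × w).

2714

v × w:
i: 24·(-4) - 9·10 = -96 - 90 = -186
j: 9·(-6) - 10·(-4) = -54 - (-40) = -14
k: 10·10 - 24·(-6) = 100 - (-144) = 244
v × w = (-186, -14, 244)
u · (v × w) = 23·(-186) + 6·(-14) + 29·244 = -4278 - 84 + 7076 = 2714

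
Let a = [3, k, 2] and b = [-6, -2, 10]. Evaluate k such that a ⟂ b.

a · b = 3·(-6) + k·(-2) + 2·10 = 2 - 2k
Set equal to 0: -2k = -2, so k = 1.

1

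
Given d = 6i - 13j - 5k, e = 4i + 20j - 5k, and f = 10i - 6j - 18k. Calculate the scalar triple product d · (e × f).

-1506

e × f:
i: 20·(-18) - (-5)·(-6) = -360 - 30 = -390
j: (-5)·10 - 4·(-18) = -50 - (-72) = 22
k: 4·(-6) - 20·10 = -24 - 200 = -224
e × f = (-390, 22, -224)
d · (e × f) = 6·(-390) + (-13)·22 + (-5)·(-224) = -2340 - 286 + 1120 = -1506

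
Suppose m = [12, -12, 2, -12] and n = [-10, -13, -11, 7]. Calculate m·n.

-70

m · n = 12·(-10) + (-12)·(-13) + 2·(-11) + (-12)·7 = -120 + 156 - 22 - 84 = -70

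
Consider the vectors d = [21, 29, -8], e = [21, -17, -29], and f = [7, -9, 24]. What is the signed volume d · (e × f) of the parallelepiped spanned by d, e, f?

-33992

e × f:
i: (-17)·24 - (-29)·(-9) = -408 - 261 = -669
j: (-29)·7 - 21·24 = -203 - 504 = -707
k: 21·(-9) - (-17)·7 = -189 - (-119) = -70
e × f = (-669, -707, -70)
d · (e × f) = 21·(-669) + 29·(-707) + (-8)·(-70) = -14049 - 20503 + 560 = -33992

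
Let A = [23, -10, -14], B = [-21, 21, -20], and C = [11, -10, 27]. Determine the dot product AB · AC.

AB = B − A = (-44, 31, -6)
AC = C − A = (-12, 0, 41)
AB · AC = (-44)·(-12) + 31·0 + (-6)·41 = 528 + 0 - 246 = 282

282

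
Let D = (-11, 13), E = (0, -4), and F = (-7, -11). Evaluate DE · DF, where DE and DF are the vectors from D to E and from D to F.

DE = E − D = (11, -17)
DF = F − D = (4, -24)
DE · DF = 11·4 + (-17)·(-24) = 44 + 408 = 452

452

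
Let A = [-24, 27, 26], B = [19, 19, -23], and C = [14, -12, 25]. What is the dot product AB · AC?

AB = B − A = (43, -8, -49)
AC = C − A = (38, -39, -1)
AB · AC = 43·38 + (-8)·(-39) + (-49)·(-1) = 1634 + 312 + 49 = 1995

1995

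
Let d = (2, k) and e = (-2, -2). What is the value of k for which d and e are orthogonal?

-2

d · e = 2·(-2) + k·(-2) = -4 - 2k
Set equal to 0: -2k = 4, so k = -2.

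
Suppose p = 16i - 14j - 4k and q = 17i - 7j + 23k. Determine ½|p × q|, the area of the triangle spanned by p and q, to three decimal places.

i: (-14)·23 - (-4)·(-7) = -322 - 28 = -350
j: (-4)·17 - 16·23 = -68 - 368 = -436
k: 16·(-7) - (-14)·17 = -112 - (-238) = 126
p × q = (-350, -436, 126)
|p × q| = √((-350)² + (-436)² + 126²) = √328472 ≈ 573.1248
area = ½ · 573.1248 ≈ 286.562

286.562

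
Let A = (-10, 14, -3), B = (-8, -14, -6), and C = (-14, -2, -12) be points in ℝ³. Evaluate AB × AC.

AB = (2, -28, -3)
AC = (-4, -16, -9)
i: (-28)·(-9) - (-3)·(-16) = 252 - 48 = 204
j: (-3)·(-4) - 2·(-9) = 12 - (-18) = 30
k: 2·(-16) - (-28)·(-4) = -32 - 112 = -144
AB × AC = (204, 30, -144)

(204, 30, -144)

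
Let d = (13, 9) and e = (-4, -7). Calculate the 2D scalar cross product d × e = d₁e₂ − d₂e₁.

-55

13·(-7) - 9·(-4) = -91 - (-36) = -55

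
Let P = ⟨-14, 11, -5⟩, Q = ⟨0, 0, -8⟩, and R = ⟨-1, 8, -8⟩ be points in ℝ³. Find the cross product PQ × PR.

(24, 3, 101)

PQ = (14, -11, -3)
PR = (13, -3, -3)
i: (-11)·(-3) - (-3)·(-3) = 33 - 9 = 24
j: (-3)·13 - 14·(-3) = -39 - (-42) = 3
k: 14·(-3) - (-11)·13 = -42 - (-143) = 101
PQ × PR = (24, 3, 101)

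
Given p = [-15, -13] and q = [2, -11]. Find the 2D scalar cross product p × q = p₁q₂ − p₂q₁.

191

(-15)·(-11) - (-13)·2 = 165 - (-26) = 191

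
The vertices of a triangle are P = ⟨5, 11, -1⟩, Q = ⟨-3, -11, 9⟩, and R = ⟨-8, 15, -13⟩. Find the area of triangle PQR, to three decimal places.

PQ = (-8, -22, 10),  PR = (-13, 4, -12)
i: (-22)·(-12) - 10·4 = 264 - 40 = 224
j: 10·(-13) - (-8)·(-12) = -130 - 96 = -226
k: (-8)·4 - (-22)·(-13) = -32 - 286 = -318
PQ × PR = (224, -226, -318)
|PQ × PR| = √202376 ≈ 449.8622
area = ½ · 449.8622 ≈ 224.931

224.931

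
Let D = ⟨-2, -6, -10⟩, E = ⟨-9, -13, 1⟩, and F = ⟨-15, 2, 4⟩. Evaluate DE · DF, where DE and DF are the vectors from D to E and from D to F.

DE = E − D = (-7, -7, 11)
DF = F − D = (-13, 8, 14)
DE · DF = (-7)·(-13) + (-7)·8 + 11·14 = 91 - 56 + 154 = 189

189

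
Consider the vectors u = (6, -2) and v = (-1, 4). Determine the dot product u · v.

u · v = 6·(-1) + (-2)·4 = -6 - 8 = -14

-14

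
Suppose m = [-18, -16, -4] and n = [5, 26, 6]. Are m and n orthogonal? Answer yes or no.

m · n = (-18)·5 + (-16)·26 + (-4)·6 = -90 - 416 - 24 = -530
Nonzero, so the vectors are not orthogonal.

no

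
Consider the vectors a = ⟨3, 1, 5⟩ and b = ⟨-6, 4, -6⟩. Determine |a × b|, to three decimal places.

i: 1·(-6) - 5·4 = -6 - 20 = -26
j: 5·(-6) - 3·(-6) = -30 - (-18) = -12
k: 3·4 - 1·(-6) = 12 - (-6) = 18
a × b = (-26, -12, 18)
|a × b| = √((-26)² + (-12)² + 18²) = √1144 ≈ 33.8231

33.823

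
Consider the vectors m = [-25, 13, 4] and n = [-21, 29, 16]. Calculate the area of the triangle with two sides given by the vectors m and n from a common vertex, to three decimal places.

279.564

i: 13·16 - 4·29 = 208 - 116 = 92
j: 4·(-21) - (-25)·16 = -84 - (-400) = 316
k: (-25)·29 - 13·(-21) = -725 - (-273) = -452
m × n = (92, 316, -452)
|m × n| = √(92² + 316² + (-452)²) = √312624 ≈ 559.1279
area = ½ · 559.1279 ≈ 279.564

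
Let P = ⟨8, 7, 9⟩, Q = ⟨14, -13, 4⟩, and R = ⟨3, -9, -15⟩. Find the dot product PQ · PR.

410

PQ = Q − P = (6, -20, -5)
PR = R − P = (-5, -16, -24)
PQ · PR = 6·(-5) + (-20)·(-16) + (-5)·(-24) = -30 + 320 + 120 = 410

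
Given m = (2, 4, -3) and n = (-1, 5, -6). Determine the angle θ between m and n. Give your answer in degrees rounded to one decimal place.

m · n = 2·(-1) + 4·5 + (-3)·(-6) = -2 + 20 + 18 = 36
|m|² = 4 + 16 + 9 = 29,  |m| = √29 ≈ 5.385165
|n|² = 1 + 25 + 36 = 62,  |n| = √62 ≈ 7.874008
cos θ = 36 / (5.385165 · 7.874008) ≈ 0.84900
θ = arccos(0.84900) ≈ 31.9°

31.9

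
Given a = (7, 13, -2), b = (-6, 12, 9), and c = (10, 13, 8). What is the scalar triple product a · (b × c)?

b × c:
i: 12·8 - 9·13 = 96 - 117 = -21
j: 9·10 - (-6)·8 = 90 - (-48) = 138
k: (-6)·13 - 12·10 = -78 - 120 = -198
b × c = (-21, 138, -198)
a · (b × c) = 7·(-21) + 13·138 + (-2)·(-198) = -147 + 1794 + 396 = 2043

2043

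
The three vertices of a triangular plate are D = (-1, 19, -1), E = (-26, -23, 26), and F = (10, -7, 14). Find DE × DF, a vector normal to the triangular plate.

(72, 672, 1112)

DE = (-25, -42, 27)
DF = (11, -26, 15)
i: (-42)·15 - 27·(-26) = -630 - (-702) = 72
j: 27·11 - (-25)·15 = 297 - (-375) = 672
k: (-25)·(-26) - (-42)·11 = 650 - (-462) = 1112
DE × DF = (72, 672, 1112)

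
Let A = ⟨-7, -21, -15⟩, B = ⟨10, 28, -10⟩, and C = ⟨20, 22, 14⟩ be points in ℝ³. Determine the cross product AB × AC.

AB = (17, 49, 5)
AC = (27, 43, 29)
i: 49·29 - 5·43 = 1421 - 215 = 1206
j: 5·27 - 17·29 = 135 - 493 = -358
k: 17·43 - 49·27 = 731 - 1323 = -592
AB × AC = (1206, -358, -592)

(1206, -358, -592)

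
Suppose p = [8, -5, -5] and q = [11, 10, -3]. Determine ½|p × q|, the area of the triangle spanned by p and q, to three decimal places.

76.503

i: (-5)·(-3) - (-5)·10 = 15 - (-50) = 65
j: (-5)·11 - 8·(-3) = -55 - (-24) = -31
k: 8·10 - (-5)·11 = 80 - (-55) = 135
p × q = (65, -31, 135)
|p × q| = √(65² + (-31)² + 135²) = √23411 ≈ 153.0065
area = ½ · 153.0065 ≈ 76.503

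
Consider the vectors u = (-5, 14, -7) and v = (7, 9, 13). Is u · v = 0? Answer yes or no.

yes

u · v = (-5)·7 + 14·9 + (-7)·13 = -35 + 126 - 91 = 0
Zero, so the vectors are orthogonal.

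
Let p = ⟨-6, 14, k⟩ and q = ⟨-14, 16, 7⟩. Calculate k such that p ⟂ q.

p · q = (-6)·(-14) + 14·16 + k·7 = 308 + 7k
Set equal to 0: 7k = -308, so k = -44.

-44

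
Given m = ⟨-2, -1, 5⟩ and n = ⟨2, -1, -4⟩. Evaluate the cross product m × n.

i: (-1)·(-4) - 5·(-1) = 4 - (-5) = 9
j: 5·2 - (-2)·(-4) = 10 - 8 = 2
k: (-2)·(-1) - (-1)·2 = 2 - (-2) = 4
m × n = (9, 2, 4)

(9, 2, 4)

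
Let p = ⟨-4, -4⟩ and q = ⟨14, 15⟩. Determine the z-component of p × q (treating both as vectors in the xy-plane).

-4

(-4)·15 - (-4)·14 = -60 - (-56) = -4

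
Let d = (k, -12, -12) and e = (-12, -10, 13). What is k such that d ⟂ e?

d · e = k·(-12) + (-12)·(-10) + (-12)·13 = -36 - 12k
Set equal to 0: -12k = 36, so k = -3.

-3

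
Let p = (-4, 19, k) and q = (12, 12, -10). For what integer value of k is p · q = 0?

p · q = (-4)·12 + 19·12 + k·(-10) = 180 - 10k
Set equal to 0: -10k = -180, so k = 18.

18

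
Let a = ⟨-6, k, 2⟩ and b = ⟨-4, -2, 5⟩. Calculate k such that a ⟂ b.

a · b = (-6)·(-4) + k·(-2) + 2·5 = 34 - 2k
Set equal to 0: -2k = -34, so k = 17.

17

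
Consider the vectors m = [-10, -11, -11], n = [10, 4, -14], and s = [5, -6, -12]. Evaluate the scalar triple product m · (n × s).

1650

n × s:
i: 4·(-12) - (-14)·(-6) = -48 - 84 = -132
j: (-14)·5 - 10·(-12) = -70 - (-120) = 50
k: 10·(-6) - 4·5 = -60 - 20 = -80
n × s = (-132, 50, -80)
m · (n × s) = (-10)·(-132) + (-11)·50 + (-11)·(-80) = 1320 - 550 + 880 = 1650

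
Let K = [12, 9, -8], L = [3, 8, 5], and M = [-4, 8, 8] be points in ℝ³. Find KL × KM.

KL = (-9, -1, 13)
KM = (-16, -1, 16)
i: (-1)·16 - 13·(-1) = -16 - (-13) = -3
j: 13·(-16) - (-9)·16 = -208 - (-144) = -64
k: (-9)·(-1) - (-1)·(-16) = 9 - 16 = -7
KL × KM = (-3, -64, -7)

(-3, -64, -7)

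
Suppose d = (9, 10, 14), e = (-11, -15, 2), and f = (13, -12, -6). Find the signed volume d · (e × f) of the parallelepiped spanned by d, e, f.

e × f:
i: (-15)·(-6) - 2·(-12) = 90 - (-24) = 114
j: 2·13 - (-11)·(-6) = 26 - 66 = -40
k: (-11)·(-12) - (-15)·13 = 132 - (-195) = 327
e × f = (114, -40, 327)
d · (e × f) = 9·114 + 10·(-40) + 14·327 = 1026 - 400 + 4578 = 5204

5204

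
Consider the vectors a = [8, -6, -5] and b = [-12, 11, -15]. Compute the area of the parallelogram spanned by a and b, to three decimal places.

231.692

i: (-6)·(-15) - (-5)·11 = 90 - (-55) = 145
j: (-5)·(-12) - 8·(-15) = 60 - (-120) = 180
k: 8·11 - (-6)·(-12) = 88 - 72 = 16
a × b = (145, 180, 16)
|a × b| = √(145² + 180² + 16²) = √53681 ≈ 231.6916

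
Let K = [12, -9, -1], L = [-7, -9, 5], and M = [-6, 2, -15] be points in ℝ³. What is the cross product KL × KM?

(-66, -374, -209)

KL = (-19, 0, 6)
KM = (-18, 11, -14)
i: 0·(-14) - 6·11 = 0 - 66 = -66
j: 6·(-18) - (-19)·(-14) = -108 - 266 = -374
k: (-19)·11 - 0·(-18) = -209 - 0 = -209
KL × KM = (-66, -374, -209)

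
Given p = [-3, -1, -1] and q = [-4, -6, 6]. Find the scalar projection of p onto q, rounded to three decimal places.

p · q = (-3)·(-4) + (-1)·(-6) + (-1)·6 = 12 + 6 - 6 = 12
|q| = √(16 + 36 + 36) = √88 ≈ 9.3808
comp_q p = 12 / √88 ≈ 1.279

1.279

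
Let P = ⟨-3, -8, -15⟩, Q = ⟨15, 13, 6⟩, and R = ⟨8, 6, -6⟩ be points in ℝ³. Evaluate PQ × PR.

PQ = (18, 21, 21)
PR = (11, 14, 9)
i: 21·9 - 21·14 = 189 - 294 = -105
j: 21·11 - 18·9 = 231 - 162 = 69
k: 18·14 - 21·11 = 252 - 231 = 21
PQ × PR = (-105, 69, 21)

(-105, 69, 21)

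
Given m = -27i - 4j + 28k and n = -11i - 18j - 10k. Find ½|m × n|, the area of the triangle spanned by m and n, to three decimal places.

i: (-4)·(-10) - 28·(-18) = 40 - (-504) = 544
j: 28·(-11) - (-27)·(-10) = -308 - 270 = -578
k: (-27)·(-18) - (-4)·(-11) = 486 - 44 = 442
m × n = (544, -578, 442)
|m × n| = √(544² + (-578)² + 442²) = √825384 ≈ 908.5065
area = ½ · 908.5065 ≈ 454.253

454.253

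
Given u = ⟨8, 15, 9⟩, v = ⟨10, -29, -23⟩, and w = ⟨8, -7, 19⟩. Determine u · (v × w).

-9848

v × w:
i: (-29)·19 - (-23)·(-7) = -551 - 161 = -712
j: (-23)·8 - 10·19 = -184 - 190 = -374
k: 10·(-7) - (-29)·8 = -70 - (-232) = 162
v × w = (-712, -374, 162)
u · (v × w) = 8·(-712) + 15·(-374) + 9·162 = -5696 - 5610 + 1458 = -9848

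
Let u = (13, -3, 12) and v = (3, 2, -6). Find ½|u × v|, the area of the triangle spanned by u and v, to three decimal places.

59.701

i: (-3)·(-6) - 12·2 = 18 - 24 = -6
j: 12·3 - 13·(-6) = 36 - (-78) = 114
k: 13·2 - (-3)·3 = 26 - (-9) = 35
u × v = (-6, 114, 35)
|u × v| = √((-6)² + 114² + 35²) = √14257 ≈ 119.4027
area = ½ · 119.4027 ≈ 59.701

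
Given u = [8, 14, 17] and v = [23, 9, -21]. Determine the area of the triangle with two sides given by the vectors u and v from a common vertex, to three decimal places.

379.075

i: 14·(-21) - 17·9 = -294 - 153 = -447
j: 17·23 - 8·(-21) = 391 - (-168) = 559
k: 8·9 - 14·23 = 72 - 322 = -250
u × v = (-447, 559, -250)
|u × v| = √((-447)² + 559² + (-250)²) = √574790 ≈ 758.1491
area = ½ · 758.1491 ≈ 379.075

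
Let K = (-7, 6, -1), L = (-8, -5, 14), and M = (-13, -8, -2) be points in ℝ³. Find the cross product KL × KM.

(221, -91, -52)

KL = (-1, -11, 15)
KM = (-6, -14, -1)
i: (-11)·(-1) - 15·(-14) = 11 - (-210) = 221
j: 15·(-6) - (-1)·(-1) = -90 - 1 = -91
k: (-1)·(-14) - (-11)·(-6) = 14 - 66 = -52
KL × KM = (221, -91, -52)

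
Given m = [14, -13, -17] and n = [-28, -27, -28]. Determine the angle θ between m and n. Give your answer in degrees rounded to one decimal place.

m · n = 14·(-28) + (-13)·(-27) + (-17)·(-28) = -392 + 351 + 476 = 435
|m|² = 196 + 169 + 289 = 654,  |m| = √654 ≈ 25.573424
|n|² = 784 + 729 + 784 = 2297,  |n| = √2297 ≈ 47.927028
cos θ = 435 / (25.573424 · 47.927028) ≈ 0.35491
θ = arccos(0.35491) ≈ 69.2°

69.2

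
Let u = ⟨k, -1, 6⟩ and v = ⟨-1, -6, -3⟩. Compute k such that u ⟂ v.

-12

u · v = k·(-1) + (-1)·(-6) + 6·(-3) = -12 - 1k
Set equal to 0: -1k = 12, so k = -12.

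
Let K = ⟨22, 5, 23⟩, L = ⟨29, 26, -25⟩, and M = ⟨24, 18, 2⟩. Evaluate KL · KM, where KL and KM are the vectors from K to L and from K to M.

KL = L − K = (7, 21, -48)
KM = M − K = (2, 13, -21)
KL · KM = 7·2 + 21·13 + (-48)·(-21) = 14 + 273 + 1008 = 1295

1295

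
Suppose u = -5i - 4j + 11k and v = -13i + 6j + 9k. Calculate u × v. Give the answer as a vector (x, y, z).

(-102, -98, -82)

i: (-4)·9 - 11·6 = -36 - 66 = -102
j: 11·(-13) - (-5)·9 = -143 - (-45) = -98
k: (-5)·6 - (-4)·(-13) = -30 - 52 = -82
u × v = (-102, -98, -82)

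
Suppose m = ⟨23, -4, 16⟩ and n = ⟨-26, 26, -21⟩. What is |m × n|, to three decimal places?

i: (-4)·(-21) - 16·26 = 84 - 416 = -332
j: 16·(-26) - 23·(-21) = -416 - (-483) = 67
k: 23·26 - (-4)·(-26) = 598 - 104 = 494
m × n = (-332, 67, 494)
|m × n| = √((-332)² + 67² + 494²) = √358749 ≈ 598.9566

598.957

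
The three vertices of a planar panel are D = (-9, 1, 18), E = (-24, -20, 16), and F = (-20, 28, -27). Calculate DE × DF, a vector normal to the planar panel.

DE = (-15, -21, -2)
DF = (-11, 27, -45)
i: (-21)·(-45) - (-2)·27 = 945 - (-54) = 999
j: (-2)·(-11) - (-15)·(-45) = 22 - 675 = -653
k: (-15)·27 - (-21)·(-11) = -405 - 231 = -636
DE × DF = (999, -653, -636)

(999, -653, -636)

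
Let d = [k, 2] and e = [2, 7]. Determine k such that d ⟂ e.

-7

d · e = k·2 + 2·7 = 14 + 2k
Set equal to 0: 2k = -14, so k = -7.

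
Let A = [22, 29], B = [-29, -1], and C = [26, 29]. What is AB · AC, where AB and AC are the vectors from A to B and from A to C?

AB = B − A = (-51, -30)
AC = C − A = (4, 0)
AB · AC = (-51)·4 + (-30)·0 = -204 + 0 = -204

-204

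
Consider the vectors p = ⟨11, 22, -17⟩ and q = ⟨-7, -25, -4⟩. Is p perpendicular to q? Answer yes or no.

p · q = 11·(-7) + 22·(-25) + (-17)·(-4) = -77 - 550 + 68 = -559
Nonzero, so the vectors are not orthogonal.

no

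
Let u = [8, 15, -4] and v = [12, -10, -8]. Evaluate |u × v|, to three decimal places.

i: 15·(-8) - (-4)·(-10) = -120 - 40 = -160
j: (-4)·12 - 8·(-8) = -48 - (-64) = 16
k: 8·(-10) - 15·12 = -80 - 180 = -260
u × v = (-160, 16, -260)
|u × v| = √((-160)² + 16² + (-260)²) = √93456 ≈ 305.7057

305.706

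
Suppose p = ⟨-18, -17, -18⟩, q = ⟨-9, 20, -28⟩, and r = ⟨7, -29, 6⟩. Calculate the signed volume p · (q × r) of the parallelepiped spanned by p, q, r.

12692

q × r:
i: 20·6 - (-28)·(-29) = 120 - 812 = -692
j: (-28)·7 - (-9)·6 = -196 - (-54) = -142
k: (-9)·(-29) - 20·7 = 261 - 140 = 121
q × r = (-692, -142, 121)
p · (q × r) = (-18)·(-692) + (-17)·(-142) + (-18)·121 = 12456 + 2414 - 2178 = 12692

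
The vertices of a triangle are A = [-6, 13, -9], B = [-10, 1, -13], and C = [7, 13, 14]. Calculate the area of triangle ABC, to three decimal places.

AB = (-4, -12, -4),  AC = (13, 0, 23)
i: (-12)·23 - (-4)·0 = -276 - 0 = -276
j: (-4)·13 - (-4)·23 = -52 - (-92) = 40
k: (-4)·0 - (-12)·13 = 0 - (-156) = 156
AB × AC = (-276, 40, 156)
|AB × AC| = √102112 ≈ 319.5497
area = ½ · 319.5497 ≈ 159.775

159.775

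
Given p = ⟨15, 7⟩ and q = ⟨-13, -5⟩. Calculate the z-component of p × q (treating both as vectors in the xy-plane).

16

15·(-5) - 7·(-13) = -75 - (-91) = 16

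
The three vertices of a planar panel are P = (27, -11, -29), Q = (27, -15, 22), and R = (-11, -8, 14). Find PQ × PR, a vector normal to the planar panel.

PQ = (0, -4, 51)
PR = (-38, 3, 43)
i: (-4)·43 - 51·3 = -172 - 153 = -325
j: 51·(-38) - 0·43 = -1938 - 0 = -1938
k: 0·3 - (-4)·(-38) = 0 - 152 = -152
PQ × PR = (-325, -1938, -152)

(-325, -1938, -152)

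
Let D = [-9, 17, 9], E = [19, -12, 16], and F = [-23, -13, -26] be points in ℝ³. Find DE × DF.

(1225, 882, -1246)

DE = (28, -29, 7)
DF = (-14, -30, -35)
i: (-29)·(-35) - 7·(-30) = 1015 - (-210) = 1225
j: 7·(-14) - 28·(-35) = -98 - (-980) = 882
k: 28·(-30) - (-29)·(-14) = -840 - 406 = -1246
DE × DF = (1225, 882, -1246)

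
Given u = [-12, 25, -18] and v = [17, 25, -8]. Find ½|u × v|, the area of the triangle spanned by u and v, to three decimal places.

i: 25·(-8) - (-18)·25 = -200 - (-450) = 250
j: (-18)·17 - (-12)·(-8) = -306 - 96 = -402
k: (-12)·25 - 25·17 = -300 - 425 = -725
u × v = (250, -402, -725)
|u × v| = √(250² + (-402)² + (-725)²) = √749729 ≈ 865.8689
area = ½ · 865.8689 ≈ 432.934

432.934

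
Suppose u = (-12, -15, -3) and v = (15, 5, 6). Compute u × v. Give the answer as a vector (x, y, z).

i: (-15)·6 - (-3)·5 = -90 - (-15) = -75
j: (-3)·15 - (-12)·6 = -45 - (-72) = 27
k: (-12)·5 - (-15)·15 = -60 - (-225) = 165
u × v = (-75, 27, 165)

(-75, 27, 165)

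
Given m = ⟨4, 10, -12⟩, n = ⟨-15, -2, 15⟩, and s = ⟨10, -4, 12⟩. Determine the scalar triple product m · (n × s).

2484

n × s:
i: (-2)·12 - 15·(-4) = -24 - (-60) = 36
j: 15·10 - (-15)·12 = 150 - (-180) = 330
k: (-15)·(-4) - (-2)·10 = 60 - (-20) = 80
n × s = (36, 330, 80)
m · (n × s) = 4·36 + 10·330 + (-12)·80 = 144 + 3300 - 960 = 2484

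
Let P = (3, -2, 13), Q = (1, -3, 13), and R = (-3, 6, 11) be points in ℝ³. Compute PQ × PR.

(2, -4, -22)

PQ = (-2, -1, 0)
PR = (-6, 8, -2)
i: (-1)·(-2) - 0·8 = 2 - 0 = 2
j: 0·(-6) - (-2)·(-2) = 0 - 4 = -4
k: (-2)·8 - (-1)·(-6) = -16 - 6 = -22
PQ × PR = (2, -4, -22)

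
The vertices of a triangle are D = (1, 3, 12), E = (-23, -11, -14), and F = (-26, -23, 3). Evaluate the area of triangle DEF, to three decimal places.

DE = (-24, -14, -26),  DF = (-27, -26, -9)
i: (-14)·(-9) - (-26)·(-26) = 126 - 676 = -550
j: (-26)·(-27) - (-24)·(-9) = 702 - 216 = 486
k: (-24)·(-26) - (-14)·(-27) = 624 - 378 = 246
DE × DF = (-550, 486, 246)
|DE × DF| = √599212 ≈ 774.0879
area = ½ · 774.0879 ≈ 387.044

387.044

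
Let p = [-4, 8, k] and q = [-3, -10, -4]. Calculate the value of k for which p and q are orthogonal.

-17

p · q = (-4)·(-3) + 8·(-10) + k·(-4) = -68 - 4k
Set equal to 0: -4k = 68, so k = -17.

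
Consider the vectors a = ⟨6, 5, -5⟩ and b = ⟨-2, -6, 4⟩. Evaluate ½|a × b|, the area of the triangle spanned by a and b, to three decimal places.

15.588

i: 5·4 - (-5)·(-6) = 20 - 30 = -10
j: (-5)·(-2) - 6·4 = 10 - 24 = -14
k: 6·(-6) - 5·(-2) = -36 - (-10) = -26
a × b = (-10, -14, -26)
|a × b| = √((-10)² + (-14)² + (-26)²) = √972 ≈ 31.1769
area = ½ · 31.1769 ≈ 15.588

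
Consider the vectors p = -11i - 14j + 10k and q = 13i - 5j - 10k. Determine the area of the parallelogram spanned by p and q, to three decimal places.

304.416

i: (-14)·(-10) - 10·(-5) = 140 - (-50) = 190
j: 10·13 - (-11)·(-10) = 130 - 110 = 20
k: (-11)·(-5) - (-14)·13 = 55 - (-182) = 237
p × q = (190, 20, 237)
|p × q| = √(190² + 20² + 237²) = √92669 ≈ 304.4158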